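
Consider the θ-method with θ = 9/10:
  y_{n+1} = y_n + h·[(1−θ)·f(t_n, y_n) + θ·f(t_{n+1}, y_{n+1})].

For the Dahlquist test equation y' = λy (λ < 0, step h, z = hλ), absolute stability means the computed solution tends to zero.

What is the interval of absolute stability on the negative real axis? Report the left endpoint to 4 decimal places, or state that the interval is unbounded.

interval (−∞, 0).

With y'=λy (z=hλ):
  y_{n+1} = y_n + z·[1/10·y_n + 9/10·y_{n+1}] ⇒ (1 − 9/10z)y_{n+1} = (1 + 1/10z)y_n
  Hence R(z) = (1 + 1/10z)/(1 − 9/10z).

Solve |R(x)|<1 on ℝ⁻.
x=-1.33: |R|=0.3946
x=-2: |R|=0.2857
x=-10: |R|=0.0000
x=-100: |R|=0.0989
θ=9/10≥1/2 ⇒ |1+1/10x|<|1−9/10x| ∀x<0 ⇒ unbounded interval.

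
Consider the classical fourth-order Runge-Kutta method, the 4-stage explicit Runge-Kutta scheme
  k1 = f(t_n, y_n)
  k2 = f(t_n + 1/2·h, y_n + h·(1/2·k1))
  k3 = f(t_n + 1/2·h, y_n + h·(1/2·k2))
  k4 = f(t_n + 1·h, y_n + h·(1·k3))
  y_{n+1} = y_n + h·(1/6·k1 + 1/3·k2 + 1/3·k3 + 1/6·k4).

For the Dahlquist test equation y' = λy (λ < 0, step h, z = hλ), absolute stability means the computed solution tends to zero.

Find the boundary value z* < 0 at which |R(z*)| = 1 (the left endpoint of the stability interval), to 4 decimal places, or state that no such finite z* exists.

Test eqn y'=λy, z=hλ:
  order 4, 4-stage ⇒ R(z)=1+z+z^2/2+z^3/6+z^4/24
  (e.g. R(-1.03)=0.36523, |R|=0.36523)

Solve |R(x)|<1 on ℝ⁻.
x=-1.03: |R|=0.3652
|R(-2.32)|=0.4971 |R(-2.06)|=0.3552 |R(-1.7)|=0.2742
Bisect:
  x_lo=-3.2710 |R|=2.0156  x_hi=-0.3649 |R|=0.6943
  mid=-1.81795 |R|=0.28826 →hi
  mid=-2.54447 |R|=0.69361 →hi
  mid=-2.90773 |R|=1.20084 →lo
  mid=-2.72610 |R|=0.91436 →hi
  mid=-2.81691 |R|=1.04872 →lo
  mid=-2.77150 |R|=0.97941 →hi
  mid=-2.79421 |R|=1.01352 →lo
  ...
  [-2.78534,-2.78516] ⇒ x*=-2.7853
Stable set (-2.7853, 0).

left endpoint -2.7853.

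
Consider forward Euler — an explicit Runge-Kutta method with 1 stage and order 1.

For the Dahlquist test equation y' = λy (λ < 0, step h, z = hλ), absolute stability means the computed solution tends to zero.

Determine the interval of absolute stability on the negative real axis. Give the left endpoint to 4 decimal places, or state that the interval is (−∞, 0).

z∈(-2.0000,0).

With y'=λy (z=hλ):
  order 1, 1-stage ⇒ R(z)=1+z
  (e.g. R(-1.32)=-0.32000, |R|=0.32000)

Find x<0 with |R(x)|<1.
x=-1.32: |R|=0.3200
|R(-2.32)|=1.3200 |R(-2.26)|=1.2600 |R(-1.97)|=0.9700
Bisect:
  x_lo=-2.8587 |R|=1.8587  x_hi=-0.0777 |R|=0.9223
  mid=-1.46821 |R|=0.46821 →hi
  mid=-2.16343 |R|=1.16343 →lo
  mid=-1.81582 |R|=0.81582 →hi
  mid=-1.98963 |R|=0.98963 →hi
  mid=-2.07653 |R|=1.07653 →lo
  mid=-2.03308 |R|=1.03308 →lo
  mid=-2.01135 |R|=1.01135 →lo
  mid=-2.00049 |R|=1.00049 →lo
  mid=-1.99506 |R|=0.99506 →hi
  mid=-1.99777 |R|=0.99777 →hi
  ...
  [-2.00015,-1.99998] ⇒ x*=-2.0000
So |R|<1 on (-2.0000, 0).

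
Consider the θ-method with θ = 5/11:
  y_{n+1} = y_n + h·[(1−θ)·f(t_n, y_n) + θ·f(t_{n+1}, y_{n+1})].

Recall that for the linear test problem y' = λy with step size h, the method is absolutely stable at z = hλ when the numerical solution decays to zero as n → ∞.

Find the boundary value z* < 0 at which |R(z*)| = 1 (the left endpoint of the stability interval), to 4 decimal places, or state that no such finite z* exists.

left endpoint -22.0000.

With y'=λy (z=hλ):
  y_{n+1} = y_n + z·[6/11·y_n + 5/11·y_{n+1}] ⇒ (1 − 5/11z)y_{n+1} = (1 + 6/11z)y_n
  ⇒ R(z) = (1 + 6/11z)/(1 − 5/11z).

Need |R(x)|<1, x<0.
x=-1.55: |R|=0.0907
R=−1: 1+6/11x = −1+5/11x ⇒ -1/11x=2 ⇒ x=2/(-1/11)=-22.0000
Confirm numerically:
  x=-14.563: |R|=0.91127 <1
  x=-13.272: |R|=0.88718 <1
  x=-10.713: |R|=0.82518 <1
  x=-10.528: |R|=0.81974 <1
  x=-22.551: |R|=1.00445 >1
  x=-22.213: |R|=1.00174 >1
  x=-22.206: |R|=1.00169 >1
So |R|<1 on (-22.0000, 0).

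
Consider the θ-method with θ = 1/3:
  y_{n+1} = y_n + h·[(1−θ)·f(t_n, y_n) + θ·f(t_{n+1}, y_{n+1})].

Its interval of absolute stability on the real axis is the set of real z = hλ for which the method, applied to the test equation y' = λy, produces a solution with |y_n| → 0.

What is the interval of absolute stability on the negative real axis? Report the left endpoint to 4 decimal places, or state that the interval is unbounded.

(-6.0000, 0).

Set f=λy, z=hλ:
  y_{n+1} = y_n + z·[2/3·y_n + 1/3·y_{n+1}] ⇒ (1 − 1/3z)y_{n+1} = (1 + 2/3z)y_n
  ⇒ R(z) = (1 + 2/3z)/(1 − 1/3z).

Solve |R(x)|<1 on ℝ⁻.
x=-0.67: |R|=0.4523
R=−1: 1+2/3x = −1+1/3x ⇒ -1/3x=2 ⇒ x=2/(-1/3)=-6.0000
Confirm numerically:
  x=-5.525: |R|=0.94428 <1
  x=-4.240: |R|=0.75691 <1
  x=-3.361: |R|=0.58513 <1
  x=-6.336: |R|=1.03599 >1
  x=-6.245: |R|=1.02650 >1
  x=-6.112: |R|=1.01229 >1
Stable set (-6.0000, 0).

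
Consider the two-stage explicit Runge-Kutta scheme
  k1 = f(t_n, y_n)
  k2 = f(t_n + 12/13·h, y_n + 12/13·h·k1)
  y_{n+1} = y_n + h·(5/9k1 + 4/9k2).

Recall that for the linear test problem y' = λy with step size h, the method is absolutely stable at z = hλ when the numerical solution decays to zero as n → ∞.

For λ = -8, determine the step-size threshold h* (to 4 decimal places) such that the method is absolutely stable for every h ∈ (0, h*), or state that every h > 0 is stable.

With y'=λy (z=hλ):
  k1=λy_n ⇒ h·k1=z·y_n;  k2=λ(1+12/13z)y_n ⇒ h·k2=z(1+12/13z)y_n
  y_{n+1}/y_n = 1 + 5/9z + 4/9z(1+12/13z) = 1 + z + 16/39z²
  so R(z) = 1 + z + 16/39z².

Find x<0 with |R(x)|<1.
x=-1.46: |R|=0.4145
R=1: x+16/39x²=0 ⇒ x=−39/16=-2.4375; min R=1−1/(4·16/39)=0.3906>−1
Confirm numerically:
  x=-2.415: |R|=0.97771 <1
  x=-2.322: |R|=0.88997 <1
  x=-1.352: |R|=0.39791 <1
  x=-1.206: |R|=0.39069 <1
  x=-2.931: |R|=1.59341 >1
  x=-2.643: |R|=1.22283 >1
  x=-2.563: |R|=1.13196 >1
Interval (-2.4375, 0).

(-2.4375,0); λ=-8 ⇒ h* = (39/16)/8 = 0.3047.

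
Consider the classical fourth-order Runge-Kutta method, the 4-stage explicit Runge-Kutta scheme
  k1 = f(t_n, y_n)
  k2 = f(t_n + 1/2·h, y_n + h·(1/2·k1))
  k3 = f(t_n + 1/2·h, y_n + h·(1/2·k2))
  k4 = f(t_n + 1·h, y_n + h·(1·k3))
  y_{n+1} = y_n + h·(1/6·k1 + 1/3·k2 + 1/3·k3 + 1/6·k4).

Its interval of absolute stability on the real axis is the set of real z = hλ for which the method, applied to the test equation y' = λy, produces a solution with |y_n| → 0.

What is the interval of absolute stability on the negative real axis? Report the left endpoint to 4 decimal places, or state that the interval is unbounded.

Test eqn y'=λy, z=hλ:
  order 4, 4-stage ⇒ R(z)=1+z+z^2/2+z^3/6+z^4/24
  (e.g. R(-0.73)=0.48345, |R|=0.48345)

Solve |R(x)|<1 on ℝ⁻.
x=-0.73: |R|=0.4834
|R(-3.02)|=1.4155 |R(-2.78)|=0.9920 |R(-0.64)|=0.5281
Bisect:
  x_lo=-3.3097 |R|=2.1246  x_hi=-0.3225 |R|=0.7244
  mid=-1.81611 |R|=0.28796 →hi
  mid=-2.56292 |R|=0.71333 →hi
  mid=-2.93632 |R|=1.25263 →lo
  mid=-2.74962 |R|=0.94753 →hi
  mid=-2.84297 |R|=1.09050 →lo
  mid=-2.79630 |R|=1.01671 →lo
  mid=-2.77296 |R|=0.98156 →hi
  mid=-2.78463 |R|=0.99900 →hi
  mid=-2.79046 |R|=1.00782 →lo
  mid=-2.78754 |R|=1.00340 →lo
  ...
  [-2.78536,-2.78517] ⇒ x*=-2.7853
So |R|<1 on (-2.7853, 0).

(-2.7853, 0).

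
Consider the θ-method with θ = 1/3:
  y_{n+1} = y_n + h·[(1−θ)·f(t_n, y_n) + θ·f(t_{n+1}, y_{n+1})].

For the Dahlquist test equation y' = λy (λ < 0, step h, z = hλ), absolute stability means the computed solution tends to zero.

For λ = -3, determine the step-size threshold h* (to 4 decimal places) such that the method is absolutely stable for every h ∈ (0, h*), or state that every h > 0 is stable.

Test eqn y'=λy, z=hλ:
  y_{n+1} = y_n + z·[2/3·y_n + 1/3·y_{n+1}] ⇒ (1 − 1/3z)y_{n+1} = (1 + 2/3z)y_n
  R(z) = (1 + 2/3z)/(1 − 1/3z).

Boundary: |R(x)|=1, x<0.
x=-0.68: |R|=0.4457
R=−1: 1+2/3x = −1+1/3x ⇒ -1/3x=2 ⇒ x=2/(-1/3)=-6.0000
Confirm numerically:
  x=-5.957: |R|=0.99520 <1
  x=-5.655: |R|=0.96014 <1
  x=-3.210: |R|=0.55072 <1
  x=-2.416: |R|=0.33826 <1
  x=-6.471: |R|=1.04973 >1
  x=-6.424: |R|=1.04499 >1
  x=-6.044: |R|=1.00487 >1
Stable set (-6.0000, 0).

(-6.0000,0); λ=-3 ⇒ h* = (6)/3 = 2.0000.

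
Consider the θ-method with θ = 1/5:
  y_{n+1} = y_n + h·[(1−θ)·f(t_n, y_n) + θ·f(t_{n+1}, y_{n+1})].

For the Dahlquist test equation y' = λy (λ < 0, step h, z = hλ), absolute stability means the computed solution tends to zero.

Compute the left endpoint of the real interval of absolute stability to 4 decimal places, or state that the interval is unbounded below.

left endpoint -3.3333.

Test eqn y'=λy, z=hλ:
  y_{n+1} = y_n + z·[4/5·y_n + 1/5·y_{n+1}] ⇒ (1 − 1/5z)y_{n+1} = (1 + 4/5z)y_n
  Hence R(z) = (1 + 4/5z)/(1 − 1/5z).

Solve |R(x)|<1 on ℝ⁻.
x=-1.12: |R|=0.0850
R=−1: 1+4/5x = −1+1/5x ⇒ -3/5x=2 ⇒ x=2/(-3/5)=-3.3333
Confirm numerically:
  x=-3.109: |R|=0.91701 <1
  x=-2.777: |R|=0.78539 <1
  x=-2.721: |R|=0.76208 <1
  x=-2.664: |R|=0.73800 <1
  x=-3.729: |R|=1.13598 >1
  x=-3.673: |R|=1.11749 >1
  x=-3.498: |R|=1.05813 >1
Interval (-3.3333, 0).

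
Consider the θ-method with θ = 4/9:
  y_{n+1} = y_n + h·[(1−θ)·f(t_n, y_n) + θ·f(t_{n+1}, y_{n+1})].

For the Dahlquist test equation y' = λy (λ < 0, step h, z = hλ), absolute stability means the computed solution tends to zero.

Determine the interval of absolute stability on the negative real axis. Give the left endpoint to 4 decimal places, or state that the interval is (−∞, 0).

On y'=λy, z=hλ:
  y_{n+1} = y_n + z·[5/9·y_n + 4/9·y_{n+1}] ⇒ (1 − 4/9z)y_{n+1} = (1 + 5/9z)y_n
  R(z) = (1 + 5/9z)/(1 − 4/9z).

Solve |R(x)|<1 on ℝ⁻.
x=-1.52: |R|=0.0928
R=−1: 1+5/9x = −1+4/9x ⇒ -1/9x=2 ⇒ x=2/(-1/9)=-18.0000
Confirm numerically:
  x=-17.629: |R|=0.99533 <1
  x=-11.373: |R|=0.87839 <1
  x=-10.914: |R|=0.86543 <1
  x=-8.236: |R|=0.76721 <1
  x=-18.463: |R|=1.00559 >1
  x=-18.251: |R|=1.00306 >1
So |R|<1 on (-18.0000, 0).

z∈(-18.0000,0).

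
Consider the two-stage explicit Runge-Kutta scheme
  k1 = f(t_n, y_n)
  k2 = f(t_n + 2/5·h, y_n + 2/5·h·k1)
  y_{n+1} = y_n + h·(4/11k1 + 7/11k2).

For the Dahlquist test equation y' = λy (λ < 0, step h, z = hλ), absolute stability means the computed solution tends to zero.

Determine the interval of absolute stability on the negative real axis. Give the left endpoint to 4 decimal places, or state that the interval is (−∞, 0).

z∈(-3.9286,0).

Set f=λy, z=hλ:
  k1=λy_n ⇒ h·k1=z·y_n;  k2=λ(1+2/5z)y_n ⇒ h·k2=z(1+2/5z)y_n
  y_{n+1}/y_n = 1 + 4/11z + 7/11z(1+2/5z) = 1 + z + 14/55z²
  so R(z) = 1 + z + 14/55z².

Solve |R(x)|<1 on ℝ⁻.
x=-1.25: |R|=0.1477
R=1: x+14/55x²=0 ⇒ x=−55/14=-3.9286; min R=1−1/(4·14/55)=0.0179>−1
Confirm numerically:
  x=-2.892: |R|=0.23693 <1
  x=-2.734: |R|=0.16867 <1
  x=-1.980: |R|=0.01792 <1
  x=-4.348: |R|=1.46421 >1
  x=-4.218: |R|=1.31075 >1
  x=-4.176: |R|=1.26301 >1
Interval (-3.9286, 0).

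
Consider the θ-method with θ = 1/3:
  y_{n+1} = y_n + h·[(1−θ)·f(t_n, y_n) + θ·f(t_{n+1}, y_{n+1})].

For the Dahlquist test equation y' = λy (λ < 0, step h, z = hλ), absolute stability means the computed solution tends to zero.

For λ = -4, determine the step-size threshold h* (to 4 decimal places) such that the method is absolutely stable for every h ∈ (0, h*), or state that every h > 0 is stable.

Test eqn y'=λy, z=hλ:
  y_{n+1} = y_n + z·[2/3·y_n + 1/3·y_{n+1}] ⇒ (1 − 1/3z)y_{n+1} = (1 + 2/3z)y_n
  R(z) = (1 + 2/3z)/(1 − 1/3z).

Boundary: |R(x)|=1, x<0.
x=-0.3: |R|=0.7273
R=−1: 1+2/3x = −1+1/3x ⇒ -1/3x=2 ⇒ x=2/(-1/3)=-6.0000
Confirm numerically:
  x=-4.283: |R|=0.76425 <1
  x=-3.444: |R|=0.60335 <1
  x=-3.330: |R|=0.57820 <1
  x=-3.126: |R|=0.53085 <1
  x=-6.425: |R|=1.04509 >1
  x=-6.384: |R|=1.04092 >1
So |R|<1 on (-6.0000, 0).

(-6.0000,0); λ=-4 ⇒ h* = (6)/4 = 1.5000.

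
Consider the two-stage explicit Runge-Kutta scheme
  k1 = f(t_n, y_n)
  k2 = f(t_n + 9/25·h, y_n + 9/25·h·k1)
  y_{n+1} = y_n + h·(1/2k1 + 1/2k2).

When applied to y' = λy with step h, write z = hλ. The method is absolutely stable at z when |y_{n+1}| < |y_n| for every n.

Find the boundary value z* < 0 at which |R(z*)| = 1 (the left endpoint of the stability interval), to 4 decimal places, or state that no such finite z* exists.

On y'=λy, z=hλ:
  k1=λy_n ⇒ h·k1=z·y_n;  k2=λ(1+9/25z)y_n ⇒ h·k2=z(1+9/25z)y_n
  y_{n+1}/y_n = 1 + 1/2z + 1/2z(1+9/25z) = 1 + z + 9/50z²
  Hence R(z) = 1 + z + 9/50z².

Find x<0 with |R(x)|<1.
x=-0.37: |R|=0.6546
R=1: x+9/50x²=0 ⇒ x=−50/9=-5.5556; min R=1−1/(4·9/50)=-0.3889>−1
Confirm numerically:
  x=-3.608: |R|=0.26482 <1
  x=-2.873: |R|=0.38726 <1
  x=-2.716: |R|=0.38820 <1
  x=-2.417: |R|=0.36546 <1
  x=-6.102: |R|=1.60019 >1
  x=-6.074: |R|=1.56683 >1
  x=-5.978: |R|=1.45457 >1
Interval (-5.5556, 0).

left endpoint -5.5556.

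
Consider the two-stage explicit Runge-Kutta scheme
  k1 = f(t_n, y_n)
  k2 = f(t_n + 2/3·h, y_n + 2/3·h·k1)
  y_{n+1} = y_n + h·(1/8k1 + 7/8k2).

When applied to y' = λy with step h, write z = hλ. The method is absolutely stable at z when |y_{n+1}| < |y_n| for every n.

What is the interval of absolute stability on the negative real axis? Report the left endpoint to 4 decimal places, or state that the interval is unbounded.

Set f=λy, z=hλ:
  k1=λy_n ⇒ h·k1=z·y_n;  k2=λ(1+2/3z)y_n ⇒ h·k2=z(1+2/3z)y_n
  y_{n+1}/y_n = 1 + 1/8z + 7/8z(1+2/3z) = 1 + z + 7/12z²
  R(z) = 1 + z + 7/12z².

Boundary: |R(x)|=1, x<0.
x=-1.29: |R|=0.6807
R=1: x+7/12x²=0 ⇒ x=−12/7=-1.7143; min R=1−1/(4·7/12)=0.5714>−1
Confirm numerically:
  x=-1.574: |R|=0.87119 <1
  x=-1.490: |R|=0.80506 <1
  x=-0.815: |R|=0.57246 <1
  x=-0.725: |R|=0.58161 <1
  x=-1.938: |R|=1.25291 >1
  x=-1.925: |R|=1.23661 >1
  x=-1.781: |R|=1.06931 >1
So |R|<1 on (-1.7143, 0).

(-1.7143, 0).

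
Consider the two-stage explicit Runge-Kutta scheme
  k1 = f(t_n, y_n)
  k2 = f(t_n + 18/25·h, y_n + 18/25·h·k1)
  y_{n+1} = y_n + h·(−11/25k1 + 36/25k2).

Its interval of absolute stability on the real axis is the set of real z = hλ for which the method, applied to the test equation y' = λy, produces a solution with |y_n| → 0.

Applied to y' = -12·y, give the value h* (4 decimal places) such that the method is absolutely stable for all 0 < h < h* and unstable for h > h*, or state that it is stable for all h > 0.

With y'=λy (z=hλ):
  k1=λy_n ⇒ h·k1=z·y_n;  k2=λ(1+18/25z)y_n ⇒ h·k2=z(1+18/25z)y_n
  y_{n+1}/y_n = 1 − 11/25z + 36/25z(1+18/25z) = 1 + z + 648/625z²
  Hence R(z) = 1 + z + 648/625z².

Boundary: |R(x)|=1, x<0.
x=-0.46: |R|=0.7594
R=1: x+648/625x²=0 ⇒ x=−625/648=-0.9645; min R=1−1/(4·648/625)=0.7589>−1
Confirm numerically:
  x=-0.932: |R|=0.96859 <1
  x=-0.694: |R|=0.80536 <1
  x=-0.527: |R|=0.76095 <1
  x=-1.248: |R|=1.36682 >1
  x=-1.222: |R|=1.32624 >1
Stable set (-0.9645, 0).

(-0.9645,0); λ=-12 ⇒ h* = (625/648)/12 = 0.0804.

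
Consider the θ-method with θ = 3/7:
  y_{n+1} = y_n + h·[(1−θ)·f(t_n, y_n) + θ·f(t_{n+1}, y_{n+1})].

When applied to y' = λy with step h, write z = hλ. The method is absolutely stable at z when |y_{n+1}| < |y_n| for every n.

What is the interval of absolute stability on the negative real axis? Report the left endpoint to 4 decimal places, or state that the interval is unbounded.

On y'=λy, z=hλ:
  y_{n+1} = y_n + z·[4/7·y_n + 3/7·y_{n+1}] ⇒ (1 − 3/7z)y_{n+1} = (1 + 4/7z)y_n
  ⇒ R(z) = (1 + 4/7z)/(1 − 3/7z).

Solve |R(x)|<1 on ℝ⁻.
x=-0.85: |R|=0.3770
R=−1: 1+4/7x = −1+3/7x ⇒ -1/7x=2 ⇒ x=2/(-1/7)=-14.0000
Confirm numerically:
  x=-13.838: |R|=0.99666 <1
  x=-12.336: |R|=0.96219 <1
  x=-10.797: |R|=0.91869 <1
  x=-14.481: |R|=1.00954 >1
  x=-14.100: |R|=1.00203 >1
So |R|<1 on (-14.0000, 0).

(-14.0000, 0).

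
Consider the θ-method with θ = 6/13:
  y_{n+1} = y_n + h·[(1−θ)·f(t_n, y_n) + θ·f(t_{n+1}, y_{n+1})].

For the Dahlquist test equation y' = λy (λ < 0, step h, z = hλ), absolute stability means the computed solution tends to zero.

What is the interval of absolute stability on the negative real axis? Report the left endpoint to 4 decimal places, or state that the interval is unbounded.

(-26.0000, 0).

With y'=λy (z=hλ):
  y_{n+1} = y_n + z·[7/13·y_n + 6/13·y_{n+1}] ⇒ (1 − 6/13z)y_{n+1} = (1 + 7/13z)y_n
  Hence R(z) = (1 + 7/13z)/(1 − 6/13z).

Boundary: |R(x)|=1, x<0.
x=-0.82: |R|=0.4051
R=−1: 1+7/13x = −1+6/13x ⇒ -1/13x=2 ⇒ x=2/(-1/13)=-26.0000
Confirm numerically:
  x=-22.596: |R|=0.97709 <1
  x=-19.740: |R|=0.95237 <1
  x=-17.427: |R|=0.92708 <1
  x=-16.470: |R|=0.91477 <1
  x=-26.520: |R|=1.00302 >1
  x=-26.228: |R|=1.00134 >1
  x=-26.125: |R|=1.00074 >1
Interval (-26.0000, 0).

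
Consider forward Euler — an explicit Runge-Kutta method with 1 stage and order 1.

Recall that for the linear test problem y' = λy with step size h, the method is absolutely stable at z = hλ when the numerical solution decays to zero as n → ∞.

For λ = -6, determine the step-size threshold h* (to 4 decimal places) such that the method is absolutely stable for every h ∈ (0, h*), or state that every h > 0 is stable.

Set f=λy, z=hλ:
  order 1, 1-stage ⇒ R(z)=1+z
  (e.g. R(-1.26)=-0.26000, |R|=0.26000)

Solve |R(x)|<1 on ℝ⁻.
x=-1.26: |R|=0.2600
|R(-1.11)|=0.1100 |R(-0.96)|=0.0400 |R(-0.71)|=0.2900
Bisect:
  x_lo=-2.4652 |R|=1.4652  x_hi=-0.1133 |R|=0.8867
  mid=-1.28926 |R|=0.28926 →hi
  mid=-1.87723 |R|=0.87723 →hi
  mid=-2.17122 |R|=1.17122 →lo
  mid=-2.02423 |R|=1.02423 →lo
  mid=-1.95073 |R|=0.95073 →hi
  mid=-1.98748 |R|=0.98748 →hi
  mid=-2.00585 |R|=1.00585 →lo
  mid=-1.99666 |R|=0.99666 →hi
  mid=-2.00126 |R|=1.00126 →lo
  ...
  [-2.00011,-1.99997] ⇒ x*=-2.0000
Interval (-2.0000, 0).

(-2.0000,0); λ=-6 ⇒ h* = 0.3333.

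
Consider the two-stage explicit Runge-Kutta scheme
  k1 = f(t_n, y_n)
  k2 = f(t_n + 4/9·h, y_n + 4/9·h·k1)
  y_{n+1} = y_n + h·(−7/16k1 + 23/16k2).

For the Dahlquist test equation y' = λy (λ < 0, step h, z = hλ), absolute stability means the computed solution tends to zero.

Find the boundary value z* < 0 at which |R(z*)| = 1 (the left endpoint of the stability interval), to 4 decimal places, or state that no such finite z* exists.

Test eqn y'=λy, z=hλ:
  k1=λy_n ⇒ h·k1=z·y_n;  k2=λ(1+4/9z)y_n ⇒ h·k2=z(1+4/9z)y_n
  y_{n+1}/y_n = 1 − 7/16z + 23/16z(1+4/9z) = 1 + z + 23/36z²
  Hence R(z) = 1 + z + 23/36z².

Solve |R(x)|<1 on ℝ⁻.
x=-1.78: |R|=1.2443
R=1: x+23/36x²=0 ⇒ x=−36/23=-1.5652; min R=1−1/(4·23/36)=0.6087>−1
Confirm numerically:
  x=-1.233: |R|=0.73830 <1
  x=-0.994: |R|=0.63725 <1
  x=-0.723: |R|=0.61097 <1
  x=-2.135: |R|=1.77720 >1
  x=-2.052: |R|=1.63817 >1
  x=-1.960: |R|=1.49436 >1
Interval (-1.5652, 0).

z* = -1.5652.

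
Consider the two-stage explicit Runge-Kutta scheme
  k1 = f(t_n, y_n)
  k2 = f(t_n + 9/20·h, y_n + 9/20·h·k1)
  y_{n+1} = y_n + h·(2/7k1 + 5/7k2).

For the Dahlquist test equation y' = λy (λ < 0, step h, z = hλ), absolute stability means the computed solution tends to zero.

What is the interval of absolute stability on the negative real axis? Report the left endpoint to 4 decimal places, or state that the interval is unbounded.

(-3.1111, 0).

Test eqn y'=λy, z=hλ:
  k1=λy_n ⇒ h·k1=z·y_n;  k2=λ(1+9/20z)y_n ⇒ h·k2=z(1+9/20z)y_n
  y_{n+1}/y_n = 1 + 2/7z + 5/7z(1+9/20z) = 1 + z + 9/28z²
  ⇒ R(z) = 1 + z + 9/28z².

Need |R(x)|<1, x<0.
x=-1.6: |R|=0.2229
R=1: x+9/28x²=0 ⇒ x=−28/9=-3.1111; min R=1−1/(4·9/28)=0.2222>−1
Confirm numerically:
  x=-2.003: |R|=0.28657 <1
  x=-1.651: |R|=0.22515 <1
  x=-1.499: |R|=0.22325 <1
  x=-1.348: |R|=0.23607 <1
  x=-3.497: |R|=1.43375 >1
  x=-3.177: |R|=1.06728 >1
Stable set (-3.1111, 0).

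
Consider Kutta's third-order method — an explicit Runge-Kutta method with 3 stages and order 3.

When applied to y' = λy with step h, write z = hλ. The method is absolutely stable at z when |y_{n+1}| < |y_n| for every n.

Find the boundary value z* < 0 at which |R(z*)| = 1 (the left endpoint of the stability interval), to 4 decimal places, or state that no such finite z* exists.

With y'=λy (z=hλ):
  order 3, 3-stage ⇒ R(z)=1+z+z^2/2+z^3/6
  (e.g. R(-1.64)=-0.03036, |R|=0.03036)

Boundary: |R(x)|=1, x<0.
x=-1.64: |R|=0.0304
|R(-2.61)|=1.1672 |R(-2.05)|=0.3846 |R(-1.87)|=0.2114
Bisect:
  x_lo=-2.9518 |R|=1.8817  x_hi=-0.1293 |R|=0.8787
  mid=-1.54054 |R|=0.03674 →hi
  mid=-2.24615 |R|=0.61227 →hi
  mid=-2.59896 |R|=1.14748 →lo
  mid=-2.42256 |R|=0.85774 →hi
  mid=-2.51076 |R|=0.99673 →hi
  mid=-2.55486 |R|=1.07059 →lo
  mid=-2.53281 |R|=1.03329 →lo
  mid=-2.52178 |R|=1.01492 →lo
  mid=-2.51627 |R|=1.00580 →lo
  ...
  [-2.51282,-2.51265] ⇒ x*=-2.5127
So |R|<1 on (-2.5127, 0).

left endpoint -2.5127.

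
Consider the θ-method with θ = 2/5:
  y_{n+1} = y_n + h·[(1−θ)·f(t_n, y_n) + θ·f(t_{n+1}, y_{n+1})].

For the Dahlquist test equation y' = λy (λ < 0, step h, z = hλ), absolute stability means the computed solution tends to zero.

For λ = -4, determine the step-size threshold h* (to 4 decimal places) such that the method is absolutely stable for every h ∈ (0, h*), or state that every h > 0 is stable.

On y'=λy, z=hλ:
  y_{n+1} = y_n + z·[3/5·y_n + 2/5·y_{n+1}] ⇒ (1 − 2/5z)y_{n+1} = (1 + 3/5z)y_n
  R(z) = (1 + 3/5z)/(1 − 2/5z).

Find x<0 with |R(x)|<1.
x=-0.93: |R|=0.3222
R=−1: 1+3/5x = −1+2/5x ⇒ -1/5x=2 ⇒ x=2/(-1/5)=-10.0000
Confirm numerically:
  x=-8.592: |R|=0.93653 <1
  x=-6.307: |R|=0.79034 <1
  x=-6.011: |R|=0.76566 <1
  x=-10.588: |R|=1.02246 >1
  x=-10.368: |R|=1.01430 >1
So |R|<1 on (-10.0000, 0).

(-10.0000,0); λ=-4 ⇒ h* = (10)/4 = 2.5000.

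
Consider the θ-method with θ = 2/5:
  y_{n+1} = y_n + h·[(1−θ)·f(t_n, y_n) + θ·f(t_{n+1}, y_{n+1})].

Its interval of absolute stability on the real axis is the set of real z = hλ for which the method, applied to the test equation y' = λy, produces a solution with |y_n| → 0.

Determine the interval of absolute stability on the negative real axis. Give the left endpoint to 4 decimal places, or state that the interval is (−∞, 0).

Test eqn y'=λy, z=hλ:
  y_{n+1} = y_n + z·[3/5·y_n + 2/5·y_{n+1}] ⇒ (1 − 2/5z)y_{n+1} = (1 + 3/5z)y_n
  Hence R(z) = (1 + 3/5z)/(1 − 2/5z).

Find x<0 with |R(x)|<1.
x=-1.67: |R|=0.0012
R=−1: 1+3/5x = −1+2/5x ⇒ -1/5x=2 ⇒ x=2/(-1/5)=-10.0000
Confirm numerically:
  x=-9.696: |R|=0.98754 <1
  x=-8.869: |R|=0.95026 <1
  x=-8.525: |R|=0.93311 <1
  x=-7.481: |R|=0.87381 <1
  x=-10.380: |R|=1.01475 >1
  x=-10.211: |R|=1.00830 >1
  x=-10.045: |R|=1.00179 >1
So |R|<1 on (-10.0000, 0).

(-10.0000, 0).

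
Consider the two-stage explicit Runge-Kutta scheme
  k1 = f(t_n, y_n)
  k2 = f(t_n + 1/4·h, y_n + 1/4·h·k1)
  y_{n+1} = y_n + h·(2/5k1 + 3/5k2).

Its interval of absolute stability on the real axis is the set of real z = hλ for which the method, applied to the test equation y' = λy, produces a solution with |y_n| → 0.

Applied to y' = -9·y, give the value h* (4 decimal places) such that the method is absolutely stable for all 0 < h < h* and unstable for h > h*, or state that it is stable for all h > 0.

On y'=λy, z=hλ:
  k1=λy_n ⇒ h·k1=z·y_n;  k2=λ(1+1/4z)y_n ⇒ h·k2=z(1+1/4z)y_n
  y_{n+1}/y_n = 1 + 2/5z + 3/5z(1+1/4z) = 1 + z + 3/20z²
  so R(z) = 1 + z + 3/20z².

Need |R(x)|<1, x<0.
x=-0.86: |R|=0.2509
R=1: x+3/20x²=0 ⇒ x=−20/3=-6.6667; min R=1−1/(4·3/20)=-0.6667>−1
Confirm numerically:
  x=-4.402: |R|=0.49536 <1
  x=-3.787: |R|=0.63579 <1
  x=-3.144: |R|=0.66129 <1
  x=-7.185: |R|=1.55863 >1
  x=-6.908: |R|=1.25007 >1
Interval (-6.6667, 0).

(-6.6667,0); λ=-9 ⇒ h* = (20/3)/9 = 0.7407.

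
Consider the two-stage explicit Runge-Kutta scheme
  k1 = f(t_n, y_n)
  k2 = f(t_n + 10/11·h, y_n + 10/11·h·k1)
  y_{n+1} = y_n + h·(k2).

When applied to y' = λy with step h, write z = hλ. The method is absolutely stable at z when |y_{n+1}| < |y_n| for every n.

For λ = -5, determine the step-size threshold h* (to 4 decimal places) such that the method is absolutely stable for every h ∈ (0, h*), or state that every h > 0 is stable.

Set f=λy, z=hλ:
  k1=λy_n ⇒ h·k1=z·y_n;  k2=λ(1+10/11z)y_n ⇒ h·k2=z(1+10/11z)y_n
  y_{n+1}/y_n = 1 + z(1+10/11z) = 1 + z + 10/11z²
  ⇒ R(z) = 1 + z + 10/11z².

Boundary: |R(x)|=1, x<0.
x=-0.63: |R|=0.7308
R=1: x+10/11x²=0 ⇒ x=−11/10=-1.1000; min R=1−1/(4·10/11)=0.7250>−1
Confirm numerically:
  x=-0.860: |R|=0.81236 <1
  x=-0.572: |R|=0.72544 <1
  x=-0.502: |R|=0.72709 <1
  x=-0.481: |R|=0.72933 <1
  x=-1.649: |R|=1.82300 >1
  x=-1.641: |R|=1.80707 >1
Interval (-1.1000, 0).

(-1.1000,0); λ=-5 ⇒ h* = (11/10)/5 = 0.2200.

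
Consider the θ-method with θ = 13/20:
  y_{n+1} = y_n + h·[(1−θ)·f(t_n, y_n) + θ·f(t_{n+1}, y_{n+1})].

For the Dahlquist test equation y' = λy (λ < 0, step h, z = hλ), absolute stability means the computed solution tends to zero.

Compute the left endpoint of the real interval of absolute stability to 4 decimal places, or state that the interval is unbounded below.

unbounded; (−∞, 0).

Test eqn y'=λy, z=hλ:
  y_{n+1} = y_n + z·[7/20·y_n + 13/20·y_{n+1}] ⇒ (1 − 13/20z)y_{n+1} = (1 + 7/20z)y_n
  Hence R(z) = (1 + 7/20z)/(1 − 13/20z).

Solve |R(x)|<1 on ℝ⁻.
x=-0.47: |R|=0.6400
x=-2: |R|=0.1304
x=-10: |R|=0.3333
x=-100: |R|=0.5152
θ=13/20≥1/2 ⇒ |1+7/20x|<|1−13/20x| ∀x<0 ⇒ stable on all of ℝ⁻.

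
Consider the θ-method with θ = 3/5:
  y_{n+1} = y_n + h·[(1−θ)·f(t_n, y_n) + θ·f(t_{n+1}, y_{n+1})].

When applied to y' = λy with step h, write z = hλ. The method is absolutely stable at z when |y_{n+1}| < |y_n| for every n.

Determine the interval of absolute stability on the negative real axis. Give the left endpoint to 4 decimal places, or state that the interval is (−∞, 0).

unbounded; (−∞, 0).

With y'=λy (z=hλ):
  y_{n+1} = y_n + z·[2/5·y_n + 3/5·y_{n+1}] ⇒ (1 − 3/5z)y_{n+1} = (1 + 2/5z)y_n
  Hence R(z) = (1 + 2/5z)/(1 − 3/5z).

Solve |R(x)|<1 on ℝ⁻.
x=-0.53: |R|=0.5979
x=-2: |R|=0.0909
x=-10: |R|=0.4286
x=-100: |R|=0.6393
θ=3/5≥1/2 ⇒ |1+2/5x|<|1−3/5x| ∀x<0 ⇒ interval (−∞,0).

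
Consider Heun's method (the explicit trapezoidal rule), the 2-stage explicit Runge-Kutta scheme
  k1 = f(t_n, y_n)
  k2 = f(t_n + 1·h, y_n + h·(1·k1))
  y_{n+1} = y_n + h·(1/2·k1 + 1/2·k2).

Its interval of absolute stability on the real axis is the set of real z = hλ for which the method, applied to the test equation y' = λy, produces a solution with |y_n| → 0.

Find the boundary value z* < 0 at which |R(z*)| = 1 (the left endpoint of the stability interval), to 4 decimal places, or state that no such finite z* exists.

left endpoint -2.0000.

Set f=λy, z=hλ:
  order 2, 2-stage ⇒ R(z)=1+z+z^2/2
  (e.g. R(-0.74)=0.53380, |R|=0.53380)

Boundary: |R(x)|=1, x<0.
x=-0.74: |R|=0.5338
|R(-0.97)|=0.5005 |R(-0.95)|=0.5012 |R(-0.56)|=0.5968
Bisect:
  x_lo=-2.5034 |R|=1.6301  x_hi=-0.1742 |R|=0.8409
  mid=-1.33881 |R|=0.55740 →hi
  mid=-1.92110 |R|=0.92421 →hi
  mid=-2.21224 |R|=1.23476 →lo
  mid=-2.06667 |R|=1.06889 →lo
  mid=-1.99388 |R|=0.99390 →hi
  mid=-2.03027 |R|=1.03073 →lo
  mid=-2.01208 |R|=1.01215 →lo
  mid=-2.00298 |R|=1.00298 →lo
  ...
  [-2.00014,-1.99999] ⇒ x*=-2.0000
Stable set (-2.0000, 0).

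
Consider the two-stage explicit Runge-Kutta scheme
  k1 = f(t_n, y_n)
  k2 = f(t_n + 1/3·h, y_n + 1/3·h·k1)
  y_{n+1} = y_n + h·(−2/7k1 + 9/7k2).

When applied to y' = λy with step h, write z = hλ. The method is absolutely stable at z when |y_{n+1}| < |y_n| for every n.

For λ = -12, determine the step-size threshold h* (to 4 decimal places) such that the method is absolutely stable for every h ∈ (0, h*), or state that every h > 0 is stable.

On y'=λy, z=hλ:
  k1=λy_n ⇒ h·k1=z·y_n;  k2=λ(1+1/3z)y_n ⇒ h·k2=z(1+1/3z)y_n
  y_{n+1}/y_n = 1 − 2/7z + 9/7z(1+1/3z) = 1 + z + 3/7z²
  R(z) = 1 + z + 3/7z².

Find x<0 with |R(x)|<1.
x=-1.56: |R|=0.4830
R=1: x+3/7x²=0 ⇒ x=−7/3=-2.3333; min R=1−1/(4·3/7)=0.4167>−1
Confirm numerically:
  x=-1.888: |R|=0.63966 <1
  x=-1.667: |R|=0.52395 <1
  x=-1.338: |R|=0.42925 <1
  x=-1.085: |R|=0.41953 <1
  x=-2.843: |R|=1.62099 >1
  x=-2.806: |R|=1.56842 >1
  x=-2.709: |R|=1.43615 >1
Interval (-2.3333, 0).

(-2.3333,0); λ=-12 ⇒ h* = (7/3)/12 = 0.1944.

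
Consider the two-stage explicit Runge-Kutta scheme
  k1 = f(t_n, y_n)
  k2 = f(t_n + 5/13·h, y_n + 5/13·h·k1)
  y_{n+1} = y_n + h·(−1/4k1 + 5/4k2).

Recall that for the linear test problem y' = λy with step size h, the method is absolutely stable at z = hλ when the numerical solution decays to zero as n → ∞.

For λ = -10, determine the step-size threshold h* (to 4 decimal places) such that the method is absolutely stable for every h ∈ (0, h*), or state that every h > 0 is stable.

(-2.0800,0); λ=-10 ⇒ h* = (52/25)/10 = 0.2080.

With y'=λy (z=hλ):
  k1=λy_n ⇒ h·k1=z·y_n;  k2=λ(1+5/13z)y_n ⇒ h·k2=z(1+5/13z)y_n
  y_{n+1}/y_n = 1 − 1/4z + 5/4z(1+5/13z) = 1 + z + 25/52z²
  Hence R(z) = 1 + z + 25/52z².

Boundary: |R(x)|=1, x<0.
x=-0.44: |R|=0.6531
R=1: x+25/52x²=0 ⇒ x=−52/25=-2.0800; min R=1−1/(4·25/52)=0.4800>−1
Confirm numerically:
  x=-1.653: |R|=0.66066 <1
  x=-1.446: |R|=0.55925 <1
  x=-1.056: |R|=0.48012 <1
  x=-2.636: |R|=1.70462 >1
  x=-2.544: |R|=1.56751 >1
  x=-2.266: |R|=1.20263 >1
So |R|<1 on (-2.0800, 0).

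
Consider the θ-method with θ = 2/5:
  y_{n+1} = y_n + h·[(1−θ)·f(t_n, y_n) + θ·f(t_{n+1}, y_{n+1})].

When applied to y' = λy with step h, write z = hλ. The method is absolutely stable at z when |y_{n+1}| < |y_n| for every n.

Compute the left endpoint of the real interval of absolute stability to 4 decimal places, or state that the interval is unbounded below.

With y'=λy (z=hλ):
  y_{n+1} = y_n + z·[3/5·y_n + 2/5·y_{n+1}] ⇒ (1 − 2/5z)y_{n+1} = (1 + 3/5z)y_n
  so R(z) = (1 + 3/5z)/(1 − 2/5z).

Boundary: |R(x)|=1, x<0.
x=-1.03: |R|=0.2705
R=−1: 1+3/5x = −1+2/5x ⇒ -1/5x=2 ⇒ x=2/(-1/5)=-10.0000
Confirm numerically:
  x=-7.935: |R|=0.90105 <1
  x=-6.239: |R|=0.78482 <1
  x=-4.566: |R|=0.61548 <1
  x=-4.524: |R|=0.61019 <1
  x=-10.529: |R|=1.02030 >1
  x=-10.252: |R|=1.00988 >1
  x=-10.126: |R|=1.00499 >1
Stable set (-10.0000, 0).

left endpoint -10.0000.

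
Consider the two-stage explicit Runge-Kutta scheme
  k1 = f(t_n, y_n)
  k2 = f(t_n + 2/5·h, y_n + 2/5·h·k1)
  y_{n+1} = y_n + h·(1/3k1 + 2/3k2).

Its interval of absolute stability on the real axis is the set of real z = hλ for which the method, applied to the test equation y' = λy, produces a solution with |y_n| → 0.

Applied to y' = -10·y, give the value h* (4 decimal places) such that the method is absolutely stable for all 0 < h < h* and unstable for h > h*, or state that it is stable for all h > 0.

Set f=λy, z=hλ:
  k1=λy_n ⇒ h·k1=z·y_n;  k2=λ(1+2/5z)y_n ⇒ h·k2=z(1+2/5z)y_n
  y_{n+1}/y_n = 1 + 1/3z + 2/3z(1+2/5z) = 1 + z + 4/15z²
  ⇒ R(z) = 1 + z + 4/15z².

Boundary: |R(x)|=1, x<0.
x=-1.52: |R|=0.0961
R=1: x+4/15x²=0 ⇒ x=−15/4=-3.7500; min R=1−1/(4·4/15)=0.0625>−1
Confirm numerically:
  x=-3.597: |R|=0.85324 <1
  x=-3.003: |R|=0.40180 <1
  x=-2.381: |R|=0.13078 <1
  x=-2.013: |R|=0.06758 <1
  x=-4.267: |R|=1.58828 >1
  x=-3.876: |R|=1.13023 >1
  x=-3.801: |R|=1.05169 >1
Stable set (-3.7500, 0).

(-3.7500,0); λ=-10 ⇒ h* = (15/4)/10 = 0.3750.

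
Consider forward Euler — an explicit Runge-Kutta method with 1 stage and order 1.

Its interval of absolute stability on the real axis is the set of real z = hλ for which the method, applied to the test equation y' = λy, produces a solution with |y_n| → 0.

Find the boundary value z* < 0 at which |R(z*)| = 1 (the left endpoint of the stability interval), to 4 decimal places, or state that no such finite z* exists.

Test eqn y'=λy, z=hλ:
  order 1, 1-stage ⇒ R(z)=1+z
  (e.g. R(-1.72)=-0.72000, |R|=0.72000)

Solve |R(x)|<1 on ℝ⁻.
x=-1.72: |R|=0.7200
|R(-2.12)|=1.1200 |R(-1.44)|=0.4400 |R(-0.94)|=0.0600
Bisect:
  x_lo=-2.6482 |R|=1.6482  x_hi=-0.2940 |R|=0.7060
  mid=-1.47110 |R|=0.47110 →hi
  mid=-2.05966 |R|=1.05966 →lo
  mid=-1.76538 |R|=0.76538 →hi
  mid=-1.91252 |R|=0.91252 →hi
  mid=-1.98609 |R|=0.98609 →hi
  mid=-2.02287 |R|=1.02287 →lo
  mid=-2.00448 |R|=1.00448 →lo
  mid=-1.99529 |R|=0.99529 →hi
  mid=-1.99988 |R|=0.99988 →hi
  mid=-2.00218 |R|=1.00218 →lo
  ...
  [-2.00003,-1.99988] ⇒ x*=-2.0000
Stable set (-2.0000, 0).

left endpoint -2.0000.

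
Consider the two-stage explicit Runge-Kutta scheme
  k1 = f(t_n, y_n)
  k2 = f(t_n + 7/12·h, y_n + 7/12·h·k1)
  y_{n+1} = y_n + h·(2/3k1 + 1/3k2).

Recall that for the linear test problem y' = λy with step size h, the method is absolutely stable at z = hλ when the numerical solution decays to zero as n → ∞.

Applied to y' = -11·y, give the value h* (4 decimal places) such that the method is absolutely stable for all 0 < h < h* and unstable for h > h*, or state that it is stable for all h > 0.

Test eqn y'=λy, z=hλ:
  k1=λy_n ⇒ h·k1=z·y_n;  k2=λ(1+7/12z)y_n ⇒ h·k2=z(1+7/12z)y_n
  y_{n+1}/y_n = 1 + 2/3z + 1/3z(1+7/12z) = 1 + z + 7/36z²
  R(z) = 1 + z + 7/36z².

Need |R(x)|<1, x<0.
x=-0.95: |R|=0.2255
R=1: x+7/36x²=0 ⇒ x=−36/7=-5.1429; min R=1−1/(4·7/36)=-0.2857>−1
Confirm numerically:
  x=-4.739: |R|=0.62786 <1
  x=-3.991: |R|=0.10613 <1
  x=-2.186: |R|=0.25683 <1
  x=-2.085: |R|=0.23971 <1
  x=-5.652: |R|=1.55955 >1
  x=-5.405: |R|=1.27550 >1
Interval (-5.1429, 0).

(-5.1429,0); λ=-11 ⇒ h* = (36/7)/11 = 0.4675.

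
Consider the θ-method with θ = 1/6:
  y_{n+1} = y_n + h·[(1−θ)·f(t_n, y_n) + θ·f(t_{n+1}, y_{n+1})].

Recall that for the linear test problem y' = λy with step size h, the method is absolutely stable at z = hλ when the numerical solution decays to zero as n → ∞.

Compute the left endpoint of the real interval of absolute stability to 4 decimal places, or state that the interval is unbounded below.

left endpoint -3.0000.

Test eqn y'=λy, z=hλ:
  y_{n+1} = y_n + z·[5/6·y_n + 1/6·y_{n+1}] ⇒ (1 − 1/6z)y_{n+1} = (1 + 5/6z)y_n
  ⇒ R(z) = (1 + 5/6z)/(1 − 1/6z).

Need |R(x)|<1, x<0.
x=-0.79: |R|=0.3019
R=−1: 1+5/6x = −1+1/6x ⇒ -2/3x=2 ⇒ x=2/(-2/3)=-3.0000
Confirm numerically:
  x=-2.964: |R|=0.98394 <1
  x=-2.305: |R|=0.66526 <1
  x=-1.645: |R|=0.29104 <1
  x=-3.574: |R|=1.23982 >1
  x=-3.259: |R|=1.11189 >1
  x=-3.099: |R|=1.04352 >1
Interval (-3.0000, 0).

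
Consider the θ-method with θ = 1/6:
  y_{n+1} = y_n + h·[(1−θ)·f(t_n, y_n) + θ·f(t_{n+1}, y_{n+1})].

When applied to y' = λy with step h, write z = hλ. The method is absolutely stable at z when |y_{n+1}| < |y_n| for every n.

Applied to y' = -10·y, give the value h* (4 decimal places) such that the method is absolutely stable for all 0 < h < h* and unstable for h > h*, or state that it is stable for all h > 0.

Test eqn y'=λy, z=hλ:
  y_{n+1} = y_n + z·[5/6·y_n + 1/6·y_{n+1}] ⇒ (1 − 1/6z)y_{n+1} = (1 + 5/6z)y_n
  R(z) = (1 + 5/6z)/(1 − 1/6z).

Need |R(x)|<1, x<0.
x=-1.14: |R|=0.0420
R=−1: 1+5/6x = −1+1/6x ⇒ -2/3x=2 ⇒ x=2/(-2/3)=-3.0000
Confirm numerically:
  x=-2.767: |R|=0.89369 <1
  x=-2.167: |R|=0.59202 <1
  x=-1.782: |R|=0.37394 <1
  x=-1.302: |R|=0.06984 <1
  x=-3.431: |R|=1.18280 >1
  x=-3.142: |R|=1.06213 >1
Stable set (-3.0000, 0).

(-3.0000,0); λ=-10 ⇒ h* = (3)/10 = 0.3000.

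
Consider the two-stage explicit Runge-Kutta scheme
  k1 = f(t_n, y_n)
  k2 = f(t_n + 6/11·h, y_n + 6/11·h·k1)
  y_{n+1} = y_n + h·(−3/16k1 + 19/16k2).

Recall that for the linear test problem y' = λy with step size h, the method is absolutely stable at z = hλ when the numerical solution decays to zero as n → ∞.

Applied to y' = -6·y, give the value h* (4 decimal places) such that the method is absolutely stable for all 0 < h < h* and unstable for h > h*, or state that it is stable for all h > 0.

On y'=λy, z=hλ:
  k1=λy_n ⇒ h·k1=z·y_n;  k2=λ(1+6/11z)y_n ⇒ h·k2=z(1+6/11z)y_n
  y_{n+1}/y_n = 1 − 3/16z + 19/16z(1+6/11z) = 1 + z + 57/88z²
  Hence R(z) = 1 + z + 57/88z².

Boundary: |R(x)|=1, x<0.
x=-1.07: |R|=0.6716
R=1: x+57/88x²=0 ⇒ x=−88/57=-1.5439; min R=1−1/(4·57/88)=0.6140>−1
Confirm numerically:
  x=-1.439: |R|=0.90226 <1
  x=-0.833: |R|=0.61645 <1
  x=-0.764: |R|=0.61408 <1
  x=-1.993: |R|=1.57980 >1
  x=-1.932: |R|=1.48572 >1
Interval (-1.5439, 0).

(-1.5439,0); λ=-6 ⇒ h* = (88/57)/6 = 0.2573.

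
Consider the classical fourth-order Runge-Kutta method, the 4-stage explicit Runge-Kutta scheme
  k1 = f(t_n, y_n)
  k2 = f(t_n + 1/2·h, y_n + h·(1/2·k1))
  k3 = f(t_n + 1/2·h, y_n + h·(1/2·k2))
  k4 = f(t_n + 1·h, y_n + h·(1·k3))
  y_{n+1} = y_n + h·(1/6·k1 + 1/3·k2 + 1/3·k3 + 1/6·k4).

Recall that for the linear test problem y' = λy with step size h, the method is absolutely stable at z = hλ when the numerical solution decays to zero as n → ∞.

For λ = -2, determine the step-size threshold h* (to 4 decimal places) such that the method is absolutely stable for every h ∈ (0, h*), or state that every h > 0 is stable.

Test eqn y'=λy, z=hλ:
  order 4, 4-stage ⇒ R(z)=1+z+z^2/2+z^3/6+z^4/24
  (e.g. R(-1.61)=0.27046, |R|=0.27046)

Boundary: |R(x)|=1, x<0.
x=-1.61: |R|=0.2705
|R(-2.73)|=0.9198 |R(-1.6)|=0.2704 |R(-1.04)|=0.3621
Bisect:
  x_lo=-3.3237 |R|=2.1651  x_hi=-0.2459 |R|=0.7820
  mid=-1.78481 |R|=0.28318 →hi
  mid=-2.55424 |R|=0.70398 →hi
  mid=-2.93896 |R|=1.25749 →lo
  mid=-2.74660 |R|=0.94321 →hi
  mid=-2.84278 |R|=1.09018 →lo
  mid=-2.79469 |R|=1.01425 →lo
  mid=-2.77064 |R|=0.97813 →hi
  mid=-2.78266 |R|=0.99604 →hi
  ...
  [-2.78529,-2.78511] ⇒ x*=-2.7853
Stable set (-2.7853, 0).

(-2.7853,0); λ=-2 ⇒ h* = 1.3926.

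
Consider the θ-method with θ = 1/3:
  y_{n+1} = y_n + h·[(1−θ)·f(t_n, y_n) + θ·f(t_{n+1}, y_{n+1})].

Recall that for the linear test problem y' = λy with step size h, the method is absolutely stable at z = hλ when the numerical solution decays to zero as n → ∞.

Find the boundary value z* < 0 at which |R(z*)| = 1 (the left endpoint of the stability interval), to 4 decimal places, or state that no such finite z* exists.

With y'=λy (z=hλ):
  y_{n+1} = y_n + z·[2/3·y_n + 1/3·y_{n+1}] ⇒ (1 − 1/3z)y_{n+1} = (1 + 2/3z)y_n
  Hence R(z) = (1 + 2/3z)/(1 − 1/3z).

Solve |R(x)|<1 on ℝ⁻.
x=-1.44: |R|=0.0270
R=−1: 1+2/3x = −1+1/3x ⇒ -1/3x=2 ⇒ x=2/(-1/3)=-6.0000
Confirm numerically:
  x=-4.167: |R|=0.74424 <1
  x=-3.949: |R|=0.70485 <1
  x=-3.575: |R|=0.63118 <1
  x=-6.364: |R|=1.03887 >1
  x=-6.130: |R|=1.01424 >1
  x=-6.074: |R|=1.00816 >1
Interval (-6.0000, 0).

z* = -6.0000.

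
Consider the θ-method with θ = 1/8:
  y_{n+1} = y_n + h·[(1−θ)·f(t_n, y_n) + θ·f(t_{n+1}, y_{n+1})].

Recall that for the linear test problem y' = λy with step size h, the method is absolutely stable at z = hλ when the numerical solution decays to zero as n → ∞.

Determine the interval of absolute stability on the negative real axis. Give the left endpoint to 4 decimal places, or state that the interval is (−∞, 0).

With y'=λy (z=hλ):
  y_{n+1} = y_n + z·[7/8·y_n + 1/8·y_{n+1}] ⇒ (1 − 1/8z)y_{n+1} = (1 + 7/8z)y_n
  so R(z) = (1 + 7/8z)/(1 − 1/8z).

Solve |R(x)|<1 on ℝ⁻.
x=-1.68: |R|=0.3884
R=−1: 1+7/8x = −1+1/8x ⇒ -3/4x=2 ⇒ x=2/(-3/4)=-2.6667
Confirm numerically:
  x=-2.618: |R|=0.97250 <1
  x=-2.412: |R|=0.85325 <1
  x=-1.688: |R|=0.39389 <1
  x=-1.264: |R|=0.09154 <1
  x=-3.137: |R|=1.25339 >1
  x=-2.981: |R|=1.17175 >1
  x=-2.965: |R|=1.16325 >1
Interval (-2.6667, 0).

z∈(-2.6667,0).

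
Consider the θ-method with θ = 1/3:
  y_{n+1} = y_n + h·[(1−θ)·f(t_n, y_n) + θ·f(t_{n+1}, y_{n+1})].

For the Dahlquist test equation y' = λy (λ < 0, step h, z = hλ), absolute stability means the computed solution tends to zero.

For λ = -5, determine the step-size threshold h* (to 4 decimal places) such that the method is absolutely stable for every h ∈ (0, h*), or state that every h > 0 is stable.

(-6.0000,0); λ=-5 ⇒ h* = (6)/5 = 1.2000.

On y'=λy, z=hλ:
  y_{n+1} = y_n + z·[2/3·y_n + 1/3·y_{n+1}] ⇒ (1 − 1/3z)y_{n+1} = (1 + 2/3z)y_n
  ⇒ R(z) = (1 + 2/3z)/(1 − 1/3z).

Solve |R(x)|<1 on ℝ⁻.
x=-0.31: |R|=0.7190
R=−1: 1+2/3x = −1+1/3x ⇒ -1/3x=2 ⇒ x=2/(-1/3)=-6.0000
Confirm numerically:
  x=-4.849: |R|=0.85336 <1
  x=-4.412: |R|=0.78575 <1
  x=-3.629: |R|=0.64233 <1
  x=-6.162: |R|=1.01768 >1
  x=-6.155: |R|=1.01693 >1
Stable set (-6.0000, 0).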